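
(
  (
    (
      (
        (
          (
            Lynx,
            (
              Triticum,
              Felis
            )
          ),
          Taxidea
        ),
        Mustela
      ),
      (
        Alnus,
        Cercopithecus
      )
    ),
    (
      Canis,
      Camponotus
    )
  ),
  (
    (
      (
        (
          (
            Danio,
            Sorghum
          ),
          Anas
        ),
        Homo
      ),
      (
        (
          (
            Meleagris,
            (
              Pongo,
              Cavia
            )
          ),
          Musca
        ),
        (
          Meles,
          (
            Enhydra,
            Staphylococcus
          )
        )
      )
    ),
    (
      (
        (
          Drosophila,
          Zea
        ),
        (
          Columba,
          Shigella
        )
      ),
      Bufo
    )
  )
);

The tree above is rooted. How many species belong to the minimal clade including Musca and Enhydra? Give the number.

7

The MRCA of Musca and Enhydra is the node subtending (((Meleagris,(Pongo,Cavia)),Musca),(Meles,(Enhydra,Staphylococcus))).
That clade contains 7 terminal taxa: Cavia, Enhydra, Meleagris, Meles, Musca, Pongo, Staphylococcus.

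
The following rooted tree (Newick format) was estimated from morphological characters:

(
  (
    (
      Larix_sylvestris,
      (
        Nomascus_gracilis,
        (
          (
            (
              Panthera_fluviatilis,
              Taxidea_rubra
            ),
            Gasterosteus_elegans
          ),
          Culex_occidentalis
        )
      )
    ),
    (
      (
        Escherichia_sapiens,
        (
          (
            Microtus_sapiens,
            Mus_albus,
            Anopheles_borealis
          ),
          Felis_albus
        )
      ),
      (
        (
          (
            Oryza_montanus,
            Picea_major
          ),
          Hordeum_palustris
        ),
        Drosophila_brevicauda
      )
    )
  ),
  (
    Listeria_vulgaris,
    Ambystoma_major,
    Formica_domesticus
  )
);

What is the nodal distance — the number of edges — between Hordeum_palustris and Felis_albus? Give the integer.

6

The MRCA of Hordeum_palustris and Felis_albus is the node subtending ((Escherichia_sapiens,((Microtus_sapiens,Mus_albus,Anopheles_borealis),Felis_albus)),(((Oryza_montanus,Picea_major),Hordeum_palustris),Drosophila_brevicauda)).
From Hordeum_palustris up to that node: 3 branches. From Felis_albus up to the same node: 3 branches. Total: 3 + 3 = 6.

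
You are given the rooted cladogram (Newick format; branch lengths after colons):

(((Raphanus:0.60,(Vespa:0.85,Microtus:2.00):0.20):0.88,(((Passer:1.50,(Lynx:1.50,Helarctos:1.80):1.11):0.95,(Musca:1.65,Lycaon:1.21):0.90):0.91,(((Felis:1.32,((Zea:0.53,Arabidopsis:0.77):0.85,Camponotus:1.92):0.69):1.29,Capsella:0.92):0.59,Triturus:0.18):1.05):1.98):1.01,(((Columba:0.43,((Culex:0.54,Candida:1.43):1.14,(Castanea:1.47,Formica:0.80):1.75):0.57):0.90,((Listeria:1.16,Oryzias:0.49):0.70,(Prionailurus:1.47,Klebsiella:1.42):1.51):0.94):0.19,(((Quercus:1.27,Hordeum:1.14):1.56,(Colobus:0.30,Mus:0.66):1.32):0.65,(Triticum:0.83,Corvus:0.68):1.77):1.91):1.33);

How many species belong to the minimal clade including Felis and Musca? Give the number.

11

The MRCA of Felis and Musca is the node subtending (((Passer,(Lynx,Helarctos)),(Musca,Lycaon)),(((Felis,((Zea,Arabidopsis),Camponotus)),Capsella),Triturus)).
That clade contains 11 terminal taxa: Arabidopsis, Camponotus, Capsella, Felis, Helarctos, Lycaon, Lynx, Musca, Passer, Triturus, Zea.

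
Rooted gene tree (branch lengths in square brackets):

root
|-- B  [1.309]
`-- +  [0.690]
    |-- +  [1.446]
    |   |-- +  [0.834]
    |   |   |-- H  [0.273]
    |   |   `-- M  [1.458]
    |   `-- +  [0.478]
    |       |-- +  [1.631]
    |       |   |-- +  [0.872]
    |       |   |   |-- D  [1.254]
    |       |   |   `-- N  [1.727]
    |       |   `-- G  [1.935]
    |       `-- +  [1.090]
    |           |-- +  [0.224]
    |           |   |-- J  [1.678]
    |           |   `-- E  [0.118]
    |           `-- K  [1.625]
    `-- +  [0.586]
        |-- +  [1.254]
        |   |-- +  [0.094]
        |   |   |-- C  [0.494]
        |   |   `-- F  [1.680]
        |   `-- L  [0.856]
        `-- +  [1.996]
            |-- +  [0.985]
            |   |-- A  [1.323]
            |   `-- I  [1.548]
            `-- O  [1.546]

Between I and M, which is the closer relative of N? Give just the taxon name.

The MRCA of N and M subtends ((H,M),(((D,N),G),((J,E),K))) (8 taxa).
The MRCA of N and I subtends (((H,M),(((D,N),G),((J,E),K))),(((C,F),L),((A,I),O))) (14 taxa).
The first is nested inside the second, so N shares a more recent common ancestor with M.

M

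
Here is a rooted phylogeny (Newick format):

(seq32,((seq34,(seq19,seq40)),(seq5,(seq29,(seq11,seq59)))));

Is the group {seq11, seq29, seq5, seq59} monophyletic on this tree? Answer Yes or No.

The most recent common ancestor of these taxa subtends (seq5,(seq29,(seq11,seq59))).
That clade has exactly 4 tips — every listed taxon and nothing else — so the group is monophyletic.

Yes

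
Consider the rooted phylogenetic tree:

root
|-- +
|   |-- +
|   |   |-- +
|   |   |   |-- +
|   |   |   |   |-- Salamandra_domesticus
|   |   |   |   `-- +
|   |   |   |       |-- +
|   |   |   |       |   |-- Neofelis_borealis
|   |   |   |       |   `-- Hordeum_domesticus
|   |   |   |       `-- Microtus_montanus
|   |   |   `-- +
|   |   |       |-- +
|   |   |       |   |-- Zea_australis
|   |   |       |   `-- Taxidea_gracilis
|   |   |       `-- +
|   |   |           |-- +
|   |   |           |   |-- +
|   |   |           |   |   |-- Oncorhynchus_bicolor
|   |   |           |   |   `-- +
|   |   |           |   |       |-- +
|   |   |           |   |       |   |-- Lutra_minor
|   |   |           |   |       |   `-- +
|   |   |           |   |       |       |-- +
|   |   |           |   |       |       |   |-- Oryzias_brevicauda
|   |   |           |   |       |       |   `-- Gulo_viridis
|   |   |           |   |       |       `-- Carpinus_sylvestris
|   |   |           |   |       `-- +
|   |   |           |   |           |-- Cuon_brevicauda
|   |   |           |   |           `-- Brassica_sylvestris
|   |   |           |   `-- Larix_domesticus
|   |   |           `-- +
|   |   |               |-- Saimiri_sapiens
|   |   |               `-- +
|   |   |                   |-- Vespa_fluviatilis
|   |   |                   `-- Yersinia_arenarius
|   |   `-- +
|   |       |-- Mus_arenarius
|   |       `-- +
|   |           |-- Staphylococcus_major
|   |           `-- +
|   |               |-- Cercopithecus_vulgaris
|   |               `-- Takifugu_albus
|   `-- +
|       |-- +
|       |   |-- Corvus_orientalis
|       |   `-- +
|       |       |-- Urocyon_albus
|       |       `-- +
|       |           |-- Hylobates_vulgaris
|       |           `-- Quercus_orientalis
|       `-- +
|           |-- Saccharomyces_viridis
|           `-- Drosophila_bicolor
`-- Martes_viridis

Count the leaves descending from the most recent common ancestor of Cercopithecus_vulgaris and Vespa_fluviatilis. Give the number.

21

The MRCA of Cercopithecus_vulgaris and Vespa_fluviatilis is the node subtending (((Salamandra_domesticus,((Neofelis_borealis,Hordeum_domesticus),Microtus_montanus)),((Zea_australis,Taxidea_gracilis),(((Oncorhynchus_bicolor,((Lutra_minor,((Oryzias_brevicauda,Gulo_viridis),Carpinus_sylvestris)),(Cuon_brevicauda,Brassica_sylvestris))),Larix_domesticus),(Saimiri_sapiens,(Vespa_fluviatilis,Yersinia_arenarius))))),(Mus_arenarius,(Staphylococcus_major,(Cercopithecus_vulgaris,Takifugu_albus)))).
That clade contains 21 terminal taxa: Brassica_sylvestris, Carpinus_sylvestris, Cercopithecus_vulgaris, Cuon_brevicauda, Gulo_viridis, Hordeum_domesticus, Larix_domesticus, Lutra_minor, Microtus_montanus, Mus_arenarius, Neofelis_borealis, Oncorhynchus_bicolor, Oryzias_brevicauda, Saimiri_sapiens, Salamandra_domesticus, Staphylococcus_major, Takifugu_albus, Taxidea_gracilis, Vespa_fluviatilis, Yersinia_arenarius, Zea_australis.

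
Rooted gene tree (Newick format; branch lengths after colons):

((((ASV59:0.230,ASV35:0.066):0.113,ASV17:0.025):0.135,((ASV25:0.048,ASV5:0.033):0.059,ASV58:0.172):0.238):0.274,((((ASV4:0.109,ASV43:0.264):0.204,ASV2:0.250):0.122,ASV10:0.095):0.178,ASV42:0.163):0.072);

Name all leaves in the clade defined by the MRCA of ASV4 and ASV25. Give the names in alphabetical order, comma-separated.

Tracing ASV4: it sits inside (ASV4,ASV43).
Tracing ASV25: it sits inside (ASV25,ASV5).
The smallest clade enclosing both is the whole tree (their MRCA is the root), so the answer is all 11 tips in alphabetical order.

ASV10, ASV17, ASV2, ASV25, ASV35, ASV4, ASV42, ASV43, ASV5, ASV58, ASV59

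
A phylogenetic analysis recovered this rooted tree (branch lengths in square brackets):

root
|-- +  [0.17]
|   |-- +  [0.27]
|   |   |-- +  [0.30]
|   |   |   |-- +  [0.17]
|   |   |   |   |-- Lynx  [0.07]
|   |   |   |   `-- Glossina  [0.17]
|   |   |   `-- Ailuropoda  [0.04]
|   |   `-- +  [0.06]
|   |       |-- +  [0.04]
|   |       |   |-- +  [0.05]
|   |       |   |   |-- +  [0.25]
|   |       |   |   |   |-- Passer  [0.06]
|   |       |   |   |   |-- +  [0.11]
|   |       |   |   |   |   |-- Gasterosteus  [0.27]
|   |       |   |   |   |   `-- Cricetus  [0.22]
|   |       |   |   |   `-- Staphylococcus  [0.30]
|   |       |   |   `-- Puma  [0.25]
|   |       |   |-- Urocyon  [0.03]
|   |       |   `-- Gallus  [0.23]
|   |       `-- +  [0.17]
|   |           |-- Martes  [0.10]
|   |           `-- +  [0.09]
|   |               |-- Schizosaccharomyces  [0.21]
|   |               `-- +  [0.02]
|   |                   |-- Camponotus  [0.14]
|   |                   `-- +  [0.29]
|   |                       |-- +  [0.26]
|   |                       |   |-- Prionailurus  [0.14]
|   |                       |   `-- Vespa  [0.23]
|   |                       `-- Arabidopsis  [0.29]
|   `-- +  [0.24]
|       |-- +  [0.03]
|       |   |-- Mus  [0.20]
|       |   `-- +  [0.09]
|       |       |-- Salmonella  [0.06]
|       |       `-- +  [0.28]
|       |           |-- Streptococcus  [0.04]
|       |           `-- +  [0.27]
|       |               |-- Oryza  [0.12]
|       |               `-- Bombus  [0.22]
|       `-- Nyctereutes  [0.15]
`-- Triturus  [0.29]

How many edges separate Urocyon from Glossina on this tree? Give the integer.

The MRCA of Urocyon and Glossina is the node subtending (((Lynx,Glossina),Ailuropoda),((((Passer,(Gasterosteus,Cricetus),Staphylococcus),Puma),Urocyon,Gallus),(Martes,(Schizosaccharomyces,(Camponotus,((Prionailurus,Vespa),Arabidopsis)))))).
From Urocyon up to that node: 3 branches. From Glossina up to the same node: 3 branches. Total: 3 + 3 = 6.

6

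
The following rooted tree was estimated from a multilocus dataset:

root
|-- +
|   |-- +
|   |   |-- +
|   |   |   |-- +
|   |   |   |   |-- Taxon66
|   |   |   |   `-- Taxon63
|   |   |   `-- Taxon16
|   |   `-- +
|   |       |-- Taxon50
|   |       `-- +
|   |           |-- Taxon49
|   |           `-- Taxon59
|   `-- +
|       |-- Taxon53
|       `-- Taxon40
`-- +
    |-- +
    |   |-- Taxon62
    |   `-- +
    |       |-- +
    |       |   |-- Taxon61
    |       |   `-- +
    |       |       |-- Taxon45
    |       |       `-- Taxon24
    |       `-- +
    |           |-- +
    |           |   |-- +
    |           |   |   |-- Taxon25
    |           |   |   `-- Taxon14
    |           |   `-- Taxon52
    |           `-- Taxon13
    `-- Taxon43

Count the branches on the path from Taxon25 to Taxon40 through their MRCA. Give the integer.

10

The MRCA of Taxon25 and Taxon40 is the root of the tree.
From Taxon25 up to that node: 7 branches. From Taxon40 up to the same node: 3 branches. Total: 7 + 3 = 10.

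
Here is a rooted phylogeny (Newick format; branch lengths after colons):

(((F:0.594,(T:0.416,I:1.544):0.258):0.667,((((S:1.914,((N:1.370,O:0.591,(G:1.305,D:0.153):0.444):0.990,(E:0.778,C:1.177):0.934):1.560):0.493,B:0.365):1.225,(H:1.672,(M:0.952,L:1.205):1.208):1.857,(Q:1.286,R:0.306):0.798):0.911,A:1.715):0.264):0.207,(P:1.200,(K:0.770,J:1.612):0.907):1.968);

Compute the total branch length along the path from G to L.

The path runs G → … → MRCA → … → L; the MRCA is the node subtending (((S,((N,O,(G,D)),(E,C))),B),(H,(M,L)),(Q,R)).
Branch lengths along that path: 1.305 + 0.444 + 0.990 + 1.560 + 0.493 + 1.225 + 1.857 + 1.208 + 1.205 = 10.287.

10.287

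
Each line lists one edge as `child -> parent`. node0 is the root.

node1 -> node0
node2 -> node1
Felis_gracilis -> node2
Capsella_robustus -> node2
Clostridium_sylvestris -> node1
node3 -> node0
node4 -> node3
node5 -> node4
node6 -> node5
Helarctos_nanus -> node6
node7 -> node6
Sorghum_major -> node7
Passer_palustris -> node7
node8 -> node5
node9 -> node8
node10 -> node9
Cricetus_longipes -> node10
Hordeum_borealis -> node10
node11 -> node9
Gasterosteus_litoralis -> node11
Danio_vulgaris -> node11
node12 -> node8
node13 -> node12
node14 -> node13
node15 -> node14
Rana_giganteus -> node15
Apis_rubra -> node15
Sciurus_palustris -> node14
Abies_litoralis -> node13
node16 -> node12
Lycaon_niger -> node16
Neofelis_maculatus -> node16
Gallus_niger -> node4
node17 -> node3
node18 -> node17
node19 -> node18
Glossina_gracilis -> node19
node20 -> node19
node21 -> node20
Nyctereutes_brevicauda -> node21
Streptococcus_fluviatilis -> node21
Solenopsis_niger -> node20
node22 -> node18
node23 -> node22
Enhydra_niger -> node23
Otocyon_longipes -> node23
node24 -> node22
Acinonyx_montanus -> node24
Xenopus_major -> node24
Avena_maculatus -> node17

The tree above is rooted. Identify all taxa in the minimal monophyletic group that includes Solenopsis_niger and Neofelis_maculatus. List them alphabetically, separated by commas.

Abies_litoralis, Acinonyx_montanus, Apis_rubra, Avena_maculatus, Cricetus_longipes, Danio_vulgaris, Enhydra_niger, Gallus_niger, Gasterosteus_litoralis, Glossina_gracilis, Helarctos_nanus, Hordeum_borealis, Lycaon_niger, Neofelis_maculatus, Nyctereutes_brevicauda, Otocyon_longipes, Passer_palustris, Rana_giganteus, Sciurus_palustris, Solenopsis_niger, Sorghum_major, Streptococcus_fluviatilis, Xenopus_major

Tracing Solenopsis_niger: it sits inside ((Nyctereutes_brevicauda,Streptococcus_fluviatilis),Solenopsis_niger).
Tracing Neofelis_maculatus: it sits inside (Lycaon_niger,Neofelis_maculatus).
The smallest clade enclosing both is ((((Helarctos_nanus,(Sorghum_major,Passer_palustris)),(((Cricetus_longipes,Hordeum_borealis),(Gasterosteus_litoralis,Danio_vulgaris)),((((Rana_giganteus,Apis_rubra),Sciurus_palustris),Abies_litoralis),(Lycaon_niger,Neofelis_maculatus)))),Gallus_niger),(((Glossina_gracilis,((Nyctereutes_brevicauda,Streptococcus_fluviatilis),Solenopsis_niger)),((Enhydra_niger,Otocyon_longipes),(Acinonyx_montanus,Xenopus_major))),Avena_maculatus)); the answer is its 23 terminal taxa in alphabetical order.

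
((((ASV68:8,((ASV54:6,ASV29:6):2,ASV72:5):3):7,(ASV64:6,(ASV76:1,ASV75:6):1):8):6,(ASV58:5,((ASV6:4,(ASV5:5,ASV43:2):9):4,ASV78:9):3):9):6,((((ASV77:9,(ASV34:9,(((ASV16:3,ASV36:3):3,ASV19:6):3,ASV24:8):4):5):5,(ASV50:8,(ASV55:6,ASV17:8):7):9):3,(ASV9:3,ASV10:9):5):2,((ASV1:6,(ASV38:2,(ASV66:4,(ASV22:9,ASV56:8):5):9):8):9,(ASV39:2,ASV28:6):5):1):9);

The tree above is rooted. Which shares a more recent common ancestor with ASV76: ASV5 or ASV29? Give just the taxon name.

ASV29

The MRCA of ASV76 and ASV29 subtends ((ASV68,((ASV54,ASV29),ASV72)),(ASV64,(ASV76,ASV75))) (7 taxa).
The MRCA of ASV76 and ASV5 subtends (((ASV68,((ASV54,ASV29),ASV72)),(ASV64,(ASV76,ASV75))),(ASV58,((ASV6,(ASV5,ASV43)),ASV78))) (12 taxa).
The first is nested inside the second, so ASV76 shares a more recent common ancestor with ASV29.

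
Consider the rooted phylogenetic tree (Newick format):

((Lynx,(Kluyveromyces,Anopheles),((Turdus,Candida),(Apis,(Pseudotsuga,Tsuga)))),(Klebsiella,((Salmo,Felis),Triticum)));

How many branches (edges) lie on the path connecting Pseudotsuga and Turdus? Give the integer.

5

The MRCA of Pseudotsuga and Turdus is the node subtending ((Turdus,Candida),(Apis,(Pseudotsuga,Tsuga))).
From Pseudotsuga up to that node: 3 branches. From Turdus up to the same node: 2 branches. Total: 3 + 2 = 5.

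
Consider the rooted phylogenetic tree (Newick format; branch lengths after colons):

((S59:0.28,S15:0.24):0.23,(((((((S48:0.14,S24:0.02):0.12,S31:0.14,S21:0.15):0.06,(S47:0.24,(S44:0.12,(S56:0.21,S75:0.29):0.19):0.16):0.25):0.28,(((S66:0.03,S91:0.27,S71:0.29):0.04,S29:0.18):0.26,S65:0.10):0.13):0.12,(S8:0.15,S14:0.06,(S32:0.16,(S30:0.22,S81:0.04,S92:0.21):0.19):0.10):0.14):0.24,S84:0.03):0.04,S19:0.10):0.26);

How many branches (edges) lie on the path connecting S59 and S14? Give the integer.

7

The MRCA of S59 and S14 is the root of the tree.
From S59 up to that node: 2 branches. From S14 up to the same node: 5 branches. Total: 2 + 5 = 7.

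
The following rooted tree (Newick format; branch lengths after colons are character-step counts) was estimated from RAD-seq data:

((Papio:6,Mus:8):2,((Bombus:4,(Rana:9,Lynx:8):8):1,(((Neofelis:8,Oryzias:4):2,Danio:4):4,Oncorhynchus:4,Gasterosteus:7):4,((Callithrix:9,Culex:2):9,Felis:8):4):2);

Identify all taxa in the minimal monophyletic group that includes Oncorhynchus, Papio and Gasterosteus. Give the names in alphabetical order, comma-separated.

Bombus, Callithrix, Culex, Danio, Felis, Gasterosteus, Lynx, Mus, Neofelis, Oncorhynchus, Oryzias, Papio, Rana

Tracing Oncorhynchus: it sits inside (((Neofelis,Oryzias),Danio),Oncorhynchus,Gasterosteus).
Tracing Papio: it sits inside (Papio,Mus).
Tracing Gasterosteus: it sits inside (((Neofelis,Oryzias),Danio),Oncorhynchus,Gasterosteus).
The smallest clade enclosing all 3 is the whole tree (their MRCA is the root), so the answer is all 13 tips in alphabetical order.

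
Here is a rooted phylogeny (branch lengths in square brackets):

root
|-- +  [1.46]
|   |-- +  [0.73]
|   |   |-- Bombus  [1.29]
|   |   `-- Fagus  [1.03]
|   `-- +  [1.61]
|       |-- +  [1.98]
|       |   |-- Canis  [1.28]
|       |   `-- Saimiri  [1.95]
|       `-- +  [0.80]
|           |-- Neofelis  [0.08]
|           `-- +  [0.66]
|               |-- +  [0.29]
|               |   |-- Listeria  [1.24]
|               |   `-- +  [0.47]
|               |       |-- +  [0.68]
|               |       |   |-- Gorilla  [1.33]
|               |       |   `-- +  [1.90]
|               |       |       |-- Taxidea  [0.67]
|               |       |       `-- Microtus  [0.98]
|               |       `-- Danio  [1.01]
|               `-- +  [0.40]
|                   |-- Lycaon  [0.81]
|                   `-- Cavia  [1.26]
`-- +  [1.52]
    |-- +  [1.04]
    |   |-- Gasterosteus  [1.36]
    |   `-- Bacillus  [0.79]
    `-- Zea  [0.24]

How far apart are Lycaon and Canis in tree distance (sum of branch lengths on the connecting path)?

5.93

The path runs Lycaon → … → MRCA → … → Canis; the MRCA is the node subtending ((Canis,Saimiri),(Neofelis,((Listeria,((Gorilla,(Taxidea,Microtus)),Danio)),(Lycaon,Cavia)))).
Branch lengths along that path: 0.81 + 0.40 + 0.66 + 0.80 + 1.98 + 1.28 = 5.93.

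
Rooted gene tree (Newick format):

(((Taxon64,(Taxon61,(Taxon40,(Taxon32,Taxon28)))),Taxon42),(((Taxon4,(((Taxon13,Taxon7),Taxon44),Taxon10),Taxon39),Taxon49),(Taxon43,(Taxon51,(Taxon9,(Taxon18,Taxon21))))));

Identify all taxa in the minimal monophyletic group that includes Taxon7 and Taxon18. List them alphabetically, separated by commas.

Taxon10, Taxon13, Taxon18, Taxon21, Taxon39, Taxon4, Taxon43, Taxon44, Taxon49, Taxon51, Taxon7, Taxon9

Tracing Taxon7: it sits inside (Taxon13,Taxon7).
Tracing Taxon18: it sits inside (Taxon18,Taxon21).
The smallest clade enclosing both is (((Taxon4,(((Taxon13,Taxon7),Taxon44),Taxon10),Taxon39),Taxon49),(Taxon43,(Taxon51,(Taxon9,(Taxon18,Taxon21))))); the answer is its 12 terminal taxa in alphabetical order.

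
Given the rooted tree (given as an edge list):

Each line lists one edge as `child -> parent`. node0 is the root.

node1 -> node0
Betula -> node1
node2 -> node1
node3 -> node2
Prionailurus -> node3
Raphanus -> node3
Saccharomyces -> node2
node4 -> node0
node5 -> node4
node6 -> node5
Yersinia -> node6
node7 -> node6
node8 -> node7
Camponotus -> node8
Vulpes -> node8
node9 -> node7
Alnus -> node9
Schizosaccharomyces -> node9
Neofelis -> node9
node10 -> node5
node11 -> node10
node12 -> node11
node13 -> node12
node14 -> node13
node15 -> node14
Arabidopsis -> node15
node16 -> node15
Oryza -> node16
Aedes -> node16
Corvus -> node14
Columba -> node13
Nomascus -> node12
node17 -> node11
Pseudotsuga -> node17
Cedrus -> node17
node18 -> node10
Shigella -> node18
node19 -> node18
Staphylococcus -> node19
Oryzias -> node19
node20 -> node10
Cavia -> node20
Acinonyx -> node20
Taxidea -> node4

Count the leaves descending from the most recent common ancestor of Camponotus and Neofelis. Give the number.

The MRCA of Camponotus and Neofelis is the node subtending ((Camponotus,Vulpes),(Alnus,Schizosaccharomyces,Neofelis)).
That clade contains 5 terminal taxa: Alnus, Camponotus, Neofelis, Schizosaccharomyces, Vulpes.

5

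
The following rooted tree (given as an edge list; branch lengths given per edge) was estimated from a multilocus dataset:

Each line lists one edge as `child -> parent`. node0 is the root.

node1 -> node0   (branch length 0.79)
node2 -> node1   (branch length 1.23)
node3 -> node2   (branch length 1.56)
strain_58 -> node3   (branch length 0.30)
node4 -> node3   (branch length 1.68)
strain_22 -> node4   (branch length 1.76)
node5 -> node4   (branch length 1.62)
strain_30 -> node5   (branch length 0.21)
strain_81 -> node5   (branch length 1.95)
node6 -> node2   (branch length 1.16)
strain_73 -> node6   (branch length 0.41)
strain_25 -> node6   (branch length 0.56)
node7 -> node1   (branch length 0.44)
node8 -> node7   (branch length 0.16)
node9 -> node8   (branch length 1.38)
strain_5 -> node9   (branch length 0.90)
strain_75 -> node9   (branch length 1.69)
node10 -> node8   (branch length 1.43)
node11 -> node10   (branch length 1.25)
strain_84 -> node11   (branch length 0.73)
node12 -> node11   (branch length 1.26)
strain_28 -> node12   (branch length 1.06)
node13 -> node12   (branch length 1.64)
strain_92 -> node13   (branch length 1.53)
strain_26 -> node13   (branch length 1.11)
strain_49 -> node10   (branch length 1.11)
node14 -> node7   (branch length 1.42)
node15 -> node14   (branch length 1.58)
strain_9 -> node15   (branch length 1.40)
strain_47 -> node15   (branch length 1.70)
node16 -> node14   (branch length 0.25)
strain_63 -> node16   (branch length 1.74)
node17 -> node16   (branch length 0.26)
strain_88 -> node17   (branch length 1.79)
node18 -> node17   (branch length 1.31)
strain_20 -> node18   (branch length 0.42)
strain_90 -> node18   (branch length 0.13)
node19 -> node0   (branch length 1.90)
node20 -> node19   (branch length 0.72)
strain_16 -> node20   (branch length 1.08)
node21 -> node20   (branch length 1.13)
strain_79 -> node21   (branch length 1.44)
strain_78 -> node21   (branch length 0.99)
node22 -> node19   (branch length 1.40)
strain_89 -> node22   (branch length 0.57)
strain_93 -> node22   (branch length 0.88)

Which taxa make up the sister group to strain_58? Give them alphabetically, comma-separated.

strain_58 attaches to the tree at the node subtending (strain_58,(strain_22,(strain_30,strain_81))).
The other lineage descending from that same node — the sister group — is (strain_22,(strain_30,strain_81)); its 3 tips in alphabetical order are the answer.

strain_22, strain_30, strain_81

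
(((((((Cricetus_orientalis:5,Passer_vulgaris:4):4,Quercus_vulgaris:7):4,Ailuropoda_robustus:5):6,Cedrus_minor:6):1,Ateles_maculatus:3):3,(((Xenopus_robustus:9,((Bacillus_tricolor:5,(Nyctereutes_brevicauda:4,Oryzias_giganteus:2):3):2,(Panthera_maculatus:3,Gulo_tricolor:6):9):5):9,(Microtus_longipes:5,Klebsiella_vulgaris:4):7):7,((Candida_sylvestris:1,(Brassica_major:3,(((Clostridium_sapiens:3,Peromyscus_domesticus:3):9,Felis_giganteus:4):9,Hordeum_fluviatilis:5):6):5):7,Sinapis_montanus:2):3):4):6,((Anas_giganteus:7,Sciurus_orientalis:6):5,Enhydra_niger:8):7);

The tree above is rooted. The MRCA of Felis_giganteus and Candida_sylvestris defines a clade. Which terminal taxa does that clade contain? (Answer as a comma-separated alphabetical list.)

Tracing Felis_giganteus: it sits inside ((Clostridium_sapiens,Peromyscus_domesticus),Felis_giganteus).
Tracing Candida_sylvestris: it sits inside (Candida_sylvestris,(Brassica_major,(((Clostridium_sapiens,Peromyscus_domesticus),Felis_giganteus),Hordeum_fluviatilis))).
The smallest clade enclosing both is (Candida_sylvestris,(Brassica_major,(((Clostridium_sapiens,Peromyscus_domesticus),Felis_giganteus),Hordeum_fluviatilis))); the answer is its 6 terminal taxa in alphabetical order.

Brassica_major, Candida_sylvestris, Clostridium_sapiens, Felis_giganteus, Hordeum_fluviatilis, Peromyscus_domesticus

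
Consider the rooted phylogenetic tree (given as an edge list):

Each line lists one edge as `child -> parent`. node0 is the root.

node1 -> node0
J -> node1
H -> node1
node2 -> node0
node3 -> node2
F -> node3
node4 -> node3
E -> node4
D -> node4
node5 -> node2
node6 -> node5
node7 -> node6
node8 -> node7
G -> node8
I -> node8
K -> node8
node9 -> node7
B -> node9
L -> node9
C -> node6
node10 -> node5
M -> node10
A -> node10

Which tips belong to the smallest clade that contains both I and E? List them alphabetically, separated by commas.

A, B, C, D, E, F, G, I, K, L, M

Tracing I: it sits inside (G,I,K).
Tracing E: it sits inside (E,D).
The smallest clade enclosing both is ((F,(E,D)),((((G,I,K),(B,L)),C),(M,A))); the answer is its 11 terminal taxa in alphabetical order.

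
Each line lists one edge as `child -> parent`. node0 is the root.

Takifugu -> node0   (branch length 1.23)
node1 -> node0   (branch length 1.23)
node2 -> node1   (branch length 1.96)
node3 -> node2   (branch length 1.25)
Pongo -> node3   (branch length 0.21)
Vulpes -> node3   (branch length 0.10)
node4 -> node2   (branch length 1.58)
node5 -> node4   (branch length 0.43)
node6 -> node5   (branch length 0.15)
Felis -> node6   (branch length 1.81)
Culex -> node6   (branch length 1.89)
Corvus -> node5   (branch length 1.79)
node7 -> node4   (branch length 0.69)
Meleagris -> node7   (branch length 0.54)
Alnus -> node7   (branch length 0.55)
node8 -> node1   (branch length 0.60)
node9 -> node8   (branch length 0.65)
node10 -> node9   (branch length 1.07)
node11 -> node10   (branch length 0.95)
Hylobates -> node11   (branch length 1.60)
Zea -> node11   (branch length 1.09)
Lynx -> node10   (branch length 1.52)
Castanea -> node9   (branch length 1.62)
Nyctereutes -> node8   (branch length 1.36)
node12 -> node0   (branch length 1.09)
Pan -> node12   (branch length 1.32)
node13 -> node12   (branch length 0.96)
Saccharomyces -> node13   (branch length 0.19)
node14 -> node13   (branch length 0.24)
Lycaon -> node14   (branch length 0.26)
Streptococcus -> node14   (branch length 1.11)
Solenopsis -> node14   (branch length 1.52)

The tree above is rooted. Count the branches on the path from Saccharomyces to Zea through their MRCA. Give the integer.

9

The MRCA of Saccharomyces and Zea is the root of the tree.
From Saccharomyces up to that node: 3 branches. From Zea up to the same node: 6 branches. Total: 3 + 6 = 9.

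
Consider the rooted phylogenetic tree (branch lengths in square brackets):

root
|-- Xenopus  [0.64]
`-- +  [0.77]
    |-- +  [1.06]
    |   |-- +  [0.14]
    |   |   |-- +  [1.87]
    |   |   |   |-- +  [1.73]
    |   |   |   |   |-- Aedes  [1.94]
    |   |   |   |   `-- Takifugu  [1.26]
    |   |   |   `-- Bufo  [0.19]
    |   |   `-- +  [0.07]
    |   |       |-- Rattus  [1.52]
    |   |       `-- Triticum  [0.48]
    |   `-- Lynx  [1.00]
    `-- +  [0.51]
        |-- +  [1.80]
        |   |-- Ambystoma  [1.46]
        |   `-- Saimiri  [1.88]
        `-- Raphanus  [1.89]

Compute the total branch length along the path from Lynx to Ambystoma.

5.83

The path runs Lynx → … → MRCA → … → Ambystoma; the MRCA is the node subtending (((((Aedes,Takifugu),Bufo),(Rattus,Triticum)),Lynx),((Ambystoma,Saimiri),Raphanus)).
Branch lengths along that path: 1.00 + 1.06 + 0.51 + 1.80 + 1.46 = 5.83.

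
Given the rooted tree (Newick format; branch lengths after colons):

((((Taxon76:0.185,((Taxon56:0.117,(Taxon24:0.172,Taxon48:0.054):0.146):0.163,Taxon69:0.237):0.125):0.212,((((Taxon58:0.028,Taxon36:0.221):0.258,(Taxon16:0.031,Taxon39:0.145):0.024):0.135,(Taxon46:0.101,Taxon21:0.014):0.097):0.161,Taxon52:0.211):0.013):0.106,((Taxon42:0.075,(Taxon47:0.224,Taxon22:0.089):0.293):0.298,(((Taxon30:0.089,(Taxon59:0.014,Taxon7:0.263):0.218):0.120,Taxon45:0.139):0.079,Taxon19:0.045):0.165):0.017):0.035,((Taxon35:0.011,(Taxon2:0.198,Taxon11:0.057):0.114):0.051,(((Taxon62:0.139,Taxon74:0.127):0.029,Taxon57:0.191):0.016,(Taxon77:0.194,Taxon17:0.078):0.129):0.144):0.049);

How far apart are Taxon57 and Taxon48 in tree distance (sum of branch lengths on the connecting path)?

The path runs Taxon57 → … → MRCA → … → Taxon48; the MRCA is the root of the tree.
Branch lengths along that path: 0.191 + 0.016 + 0.144 + 0.049 + 0.035 + 0.106 + 0.212 + 0.125 + 0.163 + 0.146 + 0.054 = 1.241.

1.241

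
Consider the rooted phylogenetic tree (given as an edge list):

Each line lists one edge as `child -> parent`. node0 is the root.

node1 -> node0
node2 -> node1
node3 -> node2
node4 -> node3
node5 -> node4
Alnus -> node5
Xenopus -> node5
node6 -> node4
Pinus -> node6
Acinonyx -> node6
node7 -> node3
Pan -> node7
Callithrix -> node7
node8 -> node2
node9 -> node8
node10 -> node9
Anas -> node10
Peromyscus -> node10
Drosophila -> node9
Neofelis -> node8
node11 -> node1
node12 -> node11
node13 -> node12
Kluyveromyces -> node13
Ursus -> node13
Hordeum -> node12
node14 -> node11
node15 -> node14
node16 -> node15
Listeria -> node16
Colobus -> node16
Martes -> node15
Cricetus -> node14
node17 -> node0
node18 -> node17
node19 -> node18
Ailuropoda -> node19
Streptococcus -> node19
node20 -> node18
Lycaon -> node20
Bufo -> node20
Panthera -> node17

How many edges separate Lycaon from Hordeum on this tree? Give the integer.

8

The MRCA of Lycaon and Hordeum is the root of the tree.
From Lycaon up to that node: 4 branches. From Hordeum up to the same node: 4 branches. Total: 4 + 4 = 8.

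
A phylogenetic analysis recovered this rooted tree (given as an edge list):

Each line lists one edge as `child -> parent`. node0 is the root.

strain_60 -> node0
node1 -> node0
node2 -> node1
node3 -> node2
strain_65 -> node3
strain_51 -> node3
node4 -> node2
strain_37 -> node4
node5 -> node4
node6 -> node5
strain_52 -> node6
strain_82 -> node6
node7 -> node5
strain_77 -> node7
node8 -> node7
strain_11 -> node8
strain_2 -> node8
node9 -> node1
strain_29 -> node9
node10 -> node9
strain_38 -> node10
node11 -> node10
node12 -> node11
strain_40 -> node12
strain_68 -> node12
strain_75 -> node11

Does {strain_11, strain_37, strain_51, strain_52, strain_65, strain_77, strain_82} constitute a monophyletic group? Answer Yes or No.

No

The MRCA of the listed taxa subtends ((strain_65,strain_51),(strain_37,((strain_52,strain_82),(strain_77,(strain_11,strain_2))))).
That clade also contains strain_2, which is not in the proposed group, so the group is not monophyletic.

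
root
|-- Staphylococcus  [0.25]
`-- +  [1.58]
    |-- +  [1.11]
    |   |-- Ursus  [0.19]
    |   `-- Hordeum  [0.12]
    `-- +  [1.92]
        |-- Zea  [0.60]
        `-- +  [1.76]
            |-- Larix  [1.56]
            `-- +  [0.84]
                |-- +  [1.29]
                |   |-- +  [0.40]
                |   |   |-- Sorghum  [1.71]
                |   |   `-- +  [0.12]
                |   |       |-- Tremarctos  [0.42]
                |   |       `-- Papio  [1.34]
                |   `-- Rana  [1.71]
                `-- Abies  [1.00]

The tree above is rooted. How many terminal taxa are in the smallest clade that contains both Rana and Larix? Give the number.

6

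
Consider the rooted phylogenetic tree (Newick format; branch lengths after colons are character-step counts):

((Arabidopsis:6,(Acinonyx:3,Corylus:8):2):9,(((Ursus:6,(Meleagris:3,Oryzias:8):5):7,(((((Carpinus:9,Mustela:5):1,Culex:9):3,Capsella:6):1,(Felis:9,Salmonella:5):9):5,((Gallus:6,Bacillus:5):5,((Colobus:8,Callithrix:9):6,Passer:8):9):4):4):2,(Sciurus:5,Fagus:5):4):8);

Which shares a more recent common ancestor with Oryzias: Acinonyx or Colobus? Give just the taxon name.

The MRCA of Oryzias and Colobus subtends ((Ursus,(Meleagris,Oryzias)),(((((Carpinus,Mustela),Culex),Capsella),(Felis,Salmonella)),((Gallus,Bacillus),((Colobus,Callithrix),Passer)))) (14 taxa).
The MRCA of Oryzias and Acinonyx is the root, subtending the entire tree (19 taxa).
The first is nested inside the second, so Oryzias shares a more recent common ancestor with Colobus.

Colobus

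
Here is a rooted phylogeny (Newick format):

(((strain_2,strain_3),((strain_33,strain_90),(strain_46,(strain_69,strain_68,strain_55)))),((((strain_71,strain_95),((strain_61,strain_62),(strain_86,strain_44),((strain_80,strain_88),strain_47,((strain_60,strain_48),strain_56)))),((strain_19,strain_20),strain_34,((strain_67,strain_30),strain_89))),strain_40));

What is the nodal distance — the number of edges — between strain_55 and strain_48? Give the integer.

13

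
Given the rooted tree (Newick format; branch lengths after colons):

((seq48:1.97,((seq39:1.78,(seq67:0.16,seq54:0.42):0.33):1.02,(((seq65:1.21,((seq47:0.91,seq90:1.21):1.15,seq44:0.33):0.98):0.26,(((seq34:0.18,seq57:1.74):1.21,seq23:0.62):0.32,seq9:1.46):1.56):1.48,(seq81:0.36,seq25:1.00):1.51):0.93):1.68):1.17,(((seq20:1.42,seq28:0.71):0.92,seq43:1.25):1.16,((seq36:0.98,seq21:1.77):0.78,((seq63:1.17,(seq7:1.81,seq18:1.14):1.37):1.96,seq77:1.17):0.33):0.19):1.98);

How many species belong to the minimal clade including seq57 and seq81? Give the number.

The MRCA of seq57 and seq81 is the node subtending (((seq65,((seq47,seq90),seq44)),(((seq34,seq57),seq23),seq9)),(seq81,seq25)).
That clade contains 10 terminal taxa: seq23, seq25, seq34, seq44, seq47, seq57, seq65, seq81, seq9, seq90.

10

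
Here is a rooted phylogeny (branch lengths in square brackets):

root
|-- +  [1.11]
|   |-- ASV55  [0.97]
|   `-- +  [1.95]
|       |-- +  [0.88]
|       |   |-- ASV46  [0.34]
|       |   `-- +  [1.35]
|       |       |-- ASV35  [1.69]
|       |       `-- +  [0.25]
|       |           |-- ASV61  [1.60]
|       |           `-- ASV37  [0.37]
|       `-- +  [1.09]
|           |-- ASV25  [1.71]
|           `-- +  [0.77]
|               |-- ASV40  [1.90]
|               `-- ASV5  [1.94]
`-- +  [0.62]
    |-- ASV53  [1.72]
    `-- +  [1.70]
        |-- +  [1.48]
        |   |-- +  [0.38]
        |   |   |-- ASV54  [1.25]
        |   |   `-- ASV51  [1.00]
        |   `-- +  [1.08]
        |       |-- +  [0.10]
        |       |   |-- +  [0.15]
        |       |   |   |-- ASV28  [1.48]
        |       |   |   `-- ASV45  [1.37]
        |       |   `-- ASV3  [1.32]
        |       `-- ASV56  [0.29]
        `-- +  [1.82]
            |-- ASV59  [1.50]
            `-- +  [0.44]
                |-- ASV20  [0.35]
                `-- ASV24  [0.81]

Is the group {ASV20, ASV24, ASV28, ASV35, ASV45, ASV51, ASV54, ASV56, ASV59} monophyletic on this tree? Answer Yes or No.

No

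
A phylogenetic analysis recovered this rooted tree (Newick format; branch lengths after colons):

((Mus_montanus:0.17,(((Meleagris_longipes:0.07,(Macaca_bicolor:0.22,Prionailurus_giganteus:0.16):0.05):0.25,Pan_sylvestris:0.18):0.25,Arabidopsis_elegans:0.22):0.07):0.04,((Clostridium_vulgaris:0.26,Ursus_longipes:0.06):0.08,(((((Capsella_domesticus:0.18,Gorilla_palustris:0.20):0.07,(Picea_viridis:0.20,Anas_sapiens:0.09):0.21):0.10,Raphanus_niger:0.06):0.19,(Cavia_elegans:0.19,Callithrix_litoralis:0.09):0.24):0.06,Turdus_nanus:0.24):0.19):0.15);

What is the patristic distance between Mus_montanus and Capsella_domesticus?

The path runs Mus_montanus → … → MRCA → … → Capsella_domesticus; the MRCA is the root of the tree.
Branch lengths along that path: 0.17 + 0.04 + 0.15 + 0.19 + 0.06 + 0.19 + 0.10 + 0.07 + 0.18 = 1.15.

1.15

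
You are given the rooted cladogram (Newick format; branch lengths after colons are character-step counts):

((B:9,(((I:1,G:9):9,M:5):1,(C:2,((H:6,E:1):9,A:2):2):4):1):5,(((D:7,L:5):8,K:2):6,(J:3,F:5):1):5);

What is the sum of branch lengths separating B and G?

29

The path runs B → … → MRCA → … → G; the MRCA is the node subtending (B,(((I,G),M),(C,((H,E),A)))).
Branch lengths along that path: 9 + 1 + 1 + 9 + 9 = 29.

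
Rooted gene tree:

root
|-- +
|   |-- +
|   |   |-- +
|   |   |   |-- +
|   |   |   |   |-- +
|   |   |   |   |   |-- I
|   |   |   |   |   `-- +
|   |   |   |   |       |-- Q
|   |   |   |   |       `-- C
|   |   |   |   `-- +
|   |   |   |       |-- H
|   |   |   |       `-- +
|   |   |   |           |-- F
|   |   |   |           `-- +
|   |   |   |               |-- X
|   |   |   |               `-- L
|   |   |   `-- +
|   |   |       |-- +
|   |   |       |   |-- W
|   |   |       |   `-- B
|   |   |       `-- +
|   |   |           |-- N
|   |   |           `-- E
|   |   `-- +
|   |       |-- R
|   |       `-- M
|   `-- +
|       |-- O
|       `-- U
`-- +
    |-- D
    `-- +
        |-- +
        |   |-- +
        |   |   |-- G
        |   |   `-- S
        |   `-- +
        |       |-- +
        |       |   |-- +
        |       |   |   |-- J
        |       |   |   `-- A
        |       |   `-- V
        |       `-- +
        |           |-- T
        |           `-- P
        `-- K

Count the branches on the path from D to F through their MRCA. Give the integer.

9

The MRCA of D and F is the root of the tree.
From D up to that node: 2 branches. From F up to the same node: 7 branches. Total: 2 + 7 = 9.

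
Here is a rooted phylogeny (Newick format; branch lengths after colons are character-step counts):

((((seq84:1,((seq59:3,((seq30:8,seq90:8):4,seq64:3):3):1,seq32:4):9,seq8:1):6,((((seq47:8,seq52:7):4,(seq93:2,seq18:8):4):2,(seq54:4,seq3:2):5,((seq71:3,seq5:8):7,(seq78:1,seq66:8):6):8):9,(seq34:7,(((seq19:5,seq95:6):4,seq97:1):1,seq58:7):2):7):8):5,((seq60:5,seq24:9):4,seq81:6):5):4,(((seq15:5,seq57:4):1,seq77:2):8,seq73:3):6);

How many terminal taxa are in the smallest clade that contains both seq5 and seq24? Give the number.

25

The MRCA of seq5 and seq24 is the node subtending (((seq84,((seq59,((seq30,seq90),seq64)),seq32),seq8),((((seq47,seq52),(seq93,seq18)),(seq54,seq3),((seq71,seq5),(seq78,seq66))),(seq34,(((seq19,seq95),seq97),seq58)))),((seq60,seq24),seq81)).
That clade contains 25 terminal taxa: seq18, seq19, seq24, seq3, seq30, seq32, seq34, seq47, seq5, seq52, seq54, seq58, seq59, seq60, seq64, seq66, seq71, seq78, seq8, seq81, seq84, seq90, seq93, seq95, seq97.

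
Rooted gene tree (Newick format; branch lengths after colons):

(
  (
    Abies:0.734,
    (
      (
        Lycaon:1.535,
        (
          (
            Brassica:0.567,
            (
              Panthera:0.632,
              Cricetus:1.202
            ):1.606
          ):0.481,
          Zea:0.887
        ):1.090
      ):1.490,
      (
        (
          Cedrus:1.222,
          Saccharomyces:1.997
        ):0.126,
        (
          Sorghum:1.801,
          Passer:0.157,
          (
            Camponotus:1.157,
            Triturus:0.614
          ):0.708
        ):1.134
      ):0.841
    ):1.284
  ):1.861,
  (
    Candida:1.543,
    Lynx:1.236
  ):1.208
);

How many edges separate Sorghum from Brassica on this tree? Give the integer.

7

The MRCA of Sorghum and Brassica is the node subtending ((Lycaon,((Brassica,(Panthera,Cricetus)),Zea)),((Cedrus,Saccharomyces),(Sorghum,Passer,(Camponotus,Triturus)))).
From Sorghum up to that node: 3 branches. From Brassica up to the same node: 4 branches. Total: 3 + 4 = 7.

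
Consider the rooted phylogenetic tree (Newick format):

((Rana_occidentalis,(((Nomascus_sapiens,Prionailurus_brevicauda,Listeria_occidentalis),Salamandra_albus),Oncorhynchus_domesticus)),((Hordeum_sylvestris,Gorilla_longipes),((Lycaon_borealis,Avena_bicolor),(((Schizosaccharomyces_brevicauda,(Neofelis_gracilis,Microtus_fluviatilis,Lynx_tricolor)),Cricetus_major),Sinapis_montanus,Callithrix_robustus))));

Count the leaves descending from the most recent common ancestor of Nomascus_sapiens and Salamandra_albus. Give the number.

4

The MRCA of Nomascus_sapiens and Salamandra_albus is the node subtending ((Nomascus_sapiens,Prionailurus_brevicauda,Listeria_occidentalis),Salamandra_albus).
That clade contains 4 terminal taxa: Listeria_occidentalis, Nomascus_sapiens, Prionailurus_brevicauda, Salamandra_albus.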